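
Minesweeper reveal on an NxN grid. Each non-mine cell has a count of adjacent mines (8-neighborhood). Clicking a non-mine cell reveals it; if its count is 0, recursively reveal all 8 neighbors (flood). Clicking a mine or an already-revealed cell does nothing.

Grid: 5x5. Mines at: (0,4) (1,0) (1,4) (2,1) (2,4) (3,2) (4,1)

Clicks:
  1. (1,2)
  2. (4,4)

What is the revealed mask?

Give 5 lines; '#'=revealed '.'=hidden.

Click 1 (1,2) count=1: revealed 1 new [(1,2)] -> total=1
Click 2 (4,4) count=0: revealed 4 new [(3,3) (3,4) (4,3) (4,4)] -> total=5

Answer: .....
..#..
.....
...##
...##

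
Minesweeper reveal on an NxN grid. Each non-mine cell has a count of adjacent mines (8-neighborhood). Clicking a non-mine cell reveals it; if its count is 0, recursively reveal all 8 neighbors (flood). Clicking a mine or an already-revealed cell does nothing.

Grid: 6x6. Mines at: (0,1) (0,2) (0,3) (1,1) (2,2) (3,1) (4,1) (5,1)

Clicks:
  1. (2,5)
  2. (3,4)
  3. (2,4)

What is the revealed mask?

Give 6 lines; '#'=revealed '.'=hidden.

Click 1 (2,5) count=0: revealed 20 new [(0,4) (0,5) (1,3) (1,4) (1,5) (2,3) (2,4) (2,5) (3,2) (3,3) (3,4) (3,5) (4,2) (4,3) (4,4) (4,5) (5,2) (5,3) (5,4) (5,5)] -> total=20
Click 2 (3,4) count=0: revealed 0 new [(none)] -> total=20
Click 3 (2,4) count=0: revealed 0 new [(none)] -> total=20

Answer: ....##
...###
...###
..####
..####
..####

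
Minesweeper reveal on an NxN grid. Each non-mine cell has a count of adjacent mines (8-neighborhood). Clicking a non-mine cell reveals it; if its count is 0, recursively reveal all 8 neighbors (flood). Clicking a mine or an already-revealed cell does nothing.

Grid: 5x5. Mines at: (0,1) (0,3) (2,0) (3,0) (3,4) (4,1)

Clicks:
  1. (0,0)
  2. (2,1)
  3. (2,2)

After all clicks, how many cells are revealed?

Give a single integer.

Answer: 10

Derivation:
Click 1 (0,0) count=1: revealed 1 new [(0,0)] -> total=1
Click 2 (2,1) count=2: revealed 1 new [(2,1)] -> total=2
Click 3 (2,2) count=0: revealed 8 new [(1,1) (1,2) (1,3) (2,2) (2,3) (3,1) (3,2) (3,3)] -> total=10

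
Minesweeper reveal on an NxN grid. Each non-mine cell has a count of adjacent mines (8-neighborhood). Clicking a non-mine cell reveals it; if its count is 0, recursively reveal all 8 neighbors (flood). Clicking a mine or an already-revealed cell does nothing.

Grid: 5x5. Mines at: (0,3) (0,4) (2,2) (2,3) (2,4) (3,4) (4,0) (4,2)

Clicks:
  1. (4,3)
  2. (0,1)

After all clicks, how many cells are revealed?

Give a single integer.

Answer: 11

Derivation:
Click 1 (4,3) count=2: revealed 1 new [(4,3)] -> total=1
Click 2 (0,1) count=0: revealed 10 new [(0,0) (0,1) (0,2) (1,0) (1,1) (1,2) (2,0) (2,1) (3,0) (3,1)] -> total=11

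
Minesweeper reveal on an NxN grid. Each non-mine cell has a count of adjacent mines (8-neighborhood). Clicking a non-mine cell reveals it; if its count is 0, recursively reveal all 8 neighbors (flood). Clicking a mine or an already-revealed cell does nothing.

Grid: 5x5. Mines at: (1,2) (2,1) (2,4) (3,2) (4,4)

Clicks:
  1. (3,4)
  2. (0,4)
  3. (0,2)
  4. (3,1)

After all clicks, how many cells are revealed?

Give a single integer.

Answer: 7

Derivation:
Click 1 (3,4) count=2: revealed 1 new [(3,4)] -> total=1
Click 2 (0,4) count=0: revealed 4 new [(0,3) (0,4) (1,3) (1,4)] -> total=5
Click 3 (0,2) count=1: revealed 1 new [(0,2)] -> total=6
Click 4 (3,1) count=2: revealed 1 new [(3,1)] -> total=7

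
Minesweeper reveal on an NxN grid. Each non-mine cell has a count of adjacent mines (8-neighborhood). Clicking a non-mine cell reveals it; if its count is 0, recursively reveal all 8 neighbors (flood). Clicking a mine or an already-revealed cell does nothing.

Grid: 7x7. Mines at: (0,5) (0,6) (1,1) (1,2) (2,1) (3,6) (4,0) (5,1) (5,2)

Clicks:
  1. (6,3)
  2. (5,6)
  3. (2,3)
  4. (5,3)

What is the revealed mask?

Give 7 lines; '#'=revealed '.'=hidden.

Click 1 (6,3) count=1: revealed 1 new [(6,3)] -> total=1
Click 2 (5,6) count=0: revealed 23 new [(1,3) (1,4) (1,5) (2,2) (2,3) (2,4) (2,5) (3,2) (3,3) (3,4) (3,5) (4,2) (4,3) (4,4) (4,5) (4,6) (5,3) (5,4) (5,5) (5,6) (6,4) (6,5) (6,6)] -> total=24
Click 3 (2,3) count=1: revealed 0 new [(none)] -> total=24
Click 4 (5,3) count=1: revealed 0 new [(none)] -> total=24

Answer: .......
...###.
..####.
..####.
..#####
...####
...####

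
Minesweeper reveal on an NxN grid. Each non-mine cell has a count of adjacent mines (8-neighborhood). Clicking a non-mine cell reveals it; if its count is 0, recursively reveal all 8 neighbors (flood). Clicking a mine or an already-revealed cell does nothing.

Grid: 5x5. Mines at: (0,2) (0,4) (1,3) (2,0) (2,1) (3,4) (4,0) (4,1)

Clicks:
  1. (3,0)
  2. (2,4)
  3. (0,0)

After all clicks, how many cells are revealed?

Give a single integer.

Click 1 (3,0) count=4: revealed 1 new [(3,0)] -> total=1
Click 2 (2,4) count=2: revealed 1 new [(2,4)] -> total=2
Click 3 (0,0) count=0: revealed 4 new [(0,0) (0,1) (1,0) (1,1)] -> total=6

Answer: 6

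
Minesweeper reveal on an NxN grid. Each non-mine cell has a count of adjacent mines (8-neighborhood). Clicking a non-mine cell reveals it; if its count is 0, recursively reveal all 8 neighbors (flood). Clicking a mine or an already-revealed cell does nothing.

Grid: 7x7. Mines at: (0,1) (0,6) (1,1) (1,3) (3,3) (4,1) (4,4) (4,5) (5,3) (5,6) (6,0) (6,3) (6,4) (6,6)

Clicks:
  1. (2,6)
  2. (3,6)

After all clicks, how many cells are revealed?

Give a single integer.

Answer: 9

Derivation:
Click 1 (2,6) count=0: revealed 9 new [(1,4) (1,5) (1,6) (2,4) (2,5) (2,6) (3,4) (3,5) (3,6)] -> total=9
Click 2 (3,6) count=1: revealed 0 new [(none)] -> total=9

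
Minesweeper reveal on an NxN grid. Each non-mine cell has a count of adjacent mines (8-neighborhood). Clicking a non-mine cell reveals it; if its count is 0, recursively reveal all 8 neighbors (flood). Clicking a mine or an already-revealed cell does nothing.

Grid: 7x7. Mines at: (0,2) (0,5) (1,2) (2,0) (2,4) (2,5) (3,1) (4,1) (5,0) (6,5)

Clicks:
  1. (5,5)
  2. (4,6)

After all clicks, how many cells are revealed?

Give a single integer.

Click 1 (5,5) count=1: revealed 1 new [(5,5)] -> total=1
Click 2 (4,6) count=0: revealed 19 new [(3,2) (3,3) (3,4) (3,5) (3,6) (4,2) (4,3) (4,4) (4,5) (4,6) (5,1) (5,2) (5,3) (5,4) (5,6) (6,1) (6,2) (6,3) (6,4)] -> total=20

Answer: 20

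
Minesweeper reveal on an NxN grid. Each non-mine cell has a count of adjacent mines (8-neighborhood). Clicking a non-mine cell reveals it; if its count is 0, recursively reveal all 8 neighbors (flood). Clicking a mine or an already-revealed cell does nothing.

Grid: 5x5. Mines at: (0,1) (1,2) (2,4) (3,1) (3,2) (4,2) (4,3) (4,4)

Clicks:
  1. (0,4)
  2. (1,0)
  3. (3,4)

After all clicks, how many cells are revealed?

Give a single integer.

Answer: 6

Derivation:
Click 1 (0,4) count=0: revealed 4 new [(0,3) (0,4) (1,3) (1,4)] -> total=4
Click 2 (1,0) count=1: revealed 1 new [(1,0)] -> total=5
Click 3 (3,4) count=3: revealed 1 new [(3,4)] -> total=6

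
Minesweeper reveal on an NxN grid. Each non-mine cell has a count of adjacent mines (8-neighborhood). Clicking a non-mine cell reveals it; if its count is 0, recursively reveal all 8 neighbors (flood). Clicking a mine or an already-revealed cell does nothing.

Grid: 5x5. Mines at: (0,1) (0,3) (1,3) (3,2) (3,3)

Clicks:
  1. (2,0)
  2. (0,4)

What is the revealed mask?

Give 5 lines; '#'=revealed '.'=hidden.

Click 1 (2,0) count=0: revealed 8 new [(1,0) (1,1) (2,0) (2,1) (3,0) (3,1) (4,0) (4,1)] -> total=8
Click 2 (0,4) count=2: revealed 1 new [(0,4)] -> total=9

Answer: ....#
##...
##...
##...
##...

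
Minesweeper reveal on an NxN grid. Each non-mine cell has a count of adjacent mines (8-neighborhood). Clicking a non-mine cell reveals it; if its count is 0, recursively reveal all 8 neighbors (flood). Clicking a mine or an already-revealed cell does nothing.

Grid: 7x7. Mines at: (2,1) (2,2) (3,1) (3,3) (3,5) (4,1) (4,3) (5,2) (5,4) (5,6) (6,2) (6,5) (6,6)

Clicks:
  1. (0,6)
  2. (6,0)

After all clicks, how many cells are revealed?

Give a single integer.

Answer: 22

Derivation:
Click 1 (0,6) count=0: revealed 18 new [(0,0) (0,1) (0,2) (0,3) (0,4) (0,5) (0,6) (1,0) (1,1) (1,2) (1,3) (1,4) (1,5) (1,6) (2,3) (2,4) (2,5) (2,6)] -> total=18
Click 2 (6,0) count=0: revealed 4 new [(5,0) (5,1) (6,0) (6,1)] -> total=22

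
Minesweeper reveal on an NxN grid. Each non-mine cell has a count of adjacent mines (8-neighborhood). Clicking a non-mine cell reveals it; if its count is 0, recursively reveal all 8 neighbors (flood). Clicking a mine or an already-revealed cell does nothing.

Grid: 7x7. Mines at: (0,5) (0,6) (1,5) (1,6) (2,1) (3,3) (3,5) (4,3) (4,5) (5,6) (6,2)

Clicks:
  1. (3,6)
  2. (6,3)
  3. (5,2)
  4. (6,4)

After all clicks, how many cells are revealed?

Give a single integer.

Answer: 8

Derivation:
Click 1 (3,6) count=2: revealed 1 new [(3,6)] -> total=1
Click 2 (6,3) count=1: revealed 1 new [(6,3)] -> total=2
Click 3 (5,2) count=2: revealed 1 new [(5,2)] -> total=3
Click 4 (6,4) count=0: revealed 5 new [(5,3) (5,4) (5,5) (6,4) (6,5)] -> total=8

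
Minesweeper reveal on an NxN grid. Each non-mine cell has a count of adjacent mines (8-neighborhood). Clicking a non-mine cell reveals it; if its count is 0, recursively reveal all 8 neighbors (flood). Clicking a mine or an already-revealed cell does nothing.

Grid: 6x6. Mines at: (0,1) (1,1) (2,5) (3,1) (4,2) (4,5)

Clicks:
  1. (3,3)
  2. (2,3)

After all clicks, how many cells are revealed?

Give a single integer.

Answer: 14

Derivation:
Click 1 (3,3) count=1: revealed 1 new [(3,3)] -> total=1
Click 2 (2,3) count=0: revealed 13 new [(0,2) (0,3) (0,4) (0,5) (1,2) (1,3) (1,4) (1,5) (2,2) (2,3) (2,4) (3,2) (3,4)] -> total=14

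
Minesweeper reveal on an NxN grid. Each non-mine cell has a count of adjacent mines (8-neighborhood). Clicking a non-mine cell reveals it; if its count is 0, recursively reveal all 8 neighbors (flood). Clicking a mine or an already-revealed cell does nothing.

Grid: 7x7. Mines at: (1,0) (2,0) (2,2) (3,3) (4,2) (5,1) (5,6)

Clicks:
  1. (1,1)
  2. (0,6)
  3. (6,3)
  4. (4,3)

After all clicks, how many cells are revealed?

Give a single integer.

Click 1 (1,1) count=3: revealed 1 new [(1,1)] -> total=1
Click 2 (0,6) count=0: revealed 21 new [(0,1) (0,2) (0,3) (0,4) (0,5) (0,6) (1,2) (1,3) (1,4) (1,5) (1,6) (2,3) (2,4) (2,5) (2,6) (3,4) (3,5) (3,6) (4,4) (4,5) (4,6)] -> total=22
Click 3 (6,3) count=0: revealed 9 new [(4,3) (5,2) (5,3) (5,4) (5,5) (6,2) (6,3) (6,4) (6,5)] -> total=31
Click 4 (4,3) count=2: revealed 0 new [(none)] -> total=31

Answer: 31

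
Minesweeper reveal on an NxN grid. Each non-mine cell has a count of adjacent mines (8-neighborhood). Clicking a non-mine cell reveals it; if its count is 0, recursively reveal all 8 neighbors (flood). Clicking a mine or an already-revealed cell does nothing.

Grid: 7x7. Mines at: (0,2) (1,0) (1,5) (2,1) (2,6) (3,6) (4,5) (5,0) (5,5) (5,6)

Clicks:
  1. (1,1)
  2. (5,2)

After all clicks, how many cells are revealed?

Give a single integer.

Answer: 23

Derivation:
Click 1 (1,1) count=3: revealed 1 new [(1,1)] -> total=1
Click 2 (5,2) count=0: revealed 22 new [(1,2) (1,3) (1,4) (2,2) (2,3) (2,4) (3,1) (3,2) (3,3) (3,4) (4,1) (4,2) (4,3) (4,4) (5,1) (5,2) (5,3) (5,4) (6,1) (6,2) (6,3) (6,4)] -> total=23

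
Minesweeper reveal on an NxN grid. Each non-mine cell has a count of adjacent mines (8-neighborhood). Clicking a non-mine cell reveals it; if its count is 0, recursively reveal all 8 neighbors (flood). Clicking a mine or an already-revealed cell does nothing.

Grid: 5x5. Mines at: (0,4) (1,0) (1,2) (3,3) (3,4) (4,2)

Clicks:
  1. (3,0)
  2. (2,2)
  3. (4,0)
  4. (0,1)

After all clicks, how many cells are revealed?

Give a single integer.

Answer: 8

Derivation:
Click 1 (3,0) count=0: revealed 6 new [(2,0) (2,1) (3,0) (3,1) (4,0) (4,1)] -> total=6
Click 2 (2,2) count=2: revealed 1 new [(2,2)] -> total=7
Click 3 (4,0) count=0: revealed 0 new [(none)] -> total=7
Click 4 (0,1) count=2: revealed 1 new [(0,1)] -> total=8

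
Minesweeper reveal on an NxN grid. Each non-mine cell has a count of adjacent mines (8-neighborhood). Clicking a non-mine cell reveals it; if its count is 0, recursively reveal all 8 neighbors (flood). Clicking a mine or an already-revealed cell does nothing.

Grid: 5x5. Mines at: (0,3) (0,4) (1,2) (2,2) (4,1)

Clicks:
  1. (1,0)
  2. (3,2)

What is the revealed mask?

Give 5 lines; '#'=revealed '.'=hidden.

Click 1 (1,0) count=0: revealed 8 new [(0,0) (0,1) (1,0) (1,1) (2,0) (2,1) (3,0) (3,1)] -> total=8
Click 2 (3,2) count=2: revealed 1 new [(3,2)] -> total=9

Answer: ##...
##...
##...
###..
.....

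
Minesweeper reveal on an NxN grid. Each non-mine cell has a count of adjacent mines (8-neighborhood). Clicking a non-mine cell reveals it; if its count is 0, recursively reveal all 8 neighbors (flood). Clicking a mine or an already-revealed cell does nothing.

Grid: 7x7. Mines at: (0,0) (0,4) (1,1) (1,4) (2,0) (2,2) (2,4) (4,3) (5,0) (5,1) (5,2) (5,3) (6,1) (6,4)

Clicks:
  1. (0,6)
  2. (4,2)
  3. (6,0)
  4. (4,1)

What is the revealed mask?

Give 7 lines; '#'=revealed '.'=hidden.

Click 1 (0,6) count=0: revealed 17 new [(0,5) (0,6) (1,5) (1,6) (2,5) (2,6) (3,4) (3,5) (3,6) (4,4) (4,5) (4,6) (5,4) (5,5) (5,6) (6,5) (6,6)] -> total=17
Click 2 (4,2) count=4: revealed 1 new [(4,2)] -> total=18
Click 3 (6,0) count=3: revealed 1 new [(6,0)] -> total=19
Click 4 (4,1) count=3: revealed 1 new [(4,1)] -> total=20

Answer: .....##
.....##
.....##
....###
.##.###
....###
#....##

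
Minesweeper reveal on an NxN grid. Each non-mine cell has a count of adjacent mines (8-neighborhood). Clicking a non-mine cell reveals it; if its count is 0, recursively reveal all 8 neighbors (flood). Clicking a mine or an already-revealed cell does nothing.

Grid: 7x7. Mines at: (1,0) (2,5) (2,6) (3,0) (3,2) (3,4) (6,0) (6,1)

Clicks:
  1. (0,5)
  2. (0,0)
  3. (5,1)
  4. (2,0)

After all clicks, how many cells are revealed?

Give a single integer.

Answer: 19

Derivation:
Click 1 (0,5) count=0: revealed 16 new [(0,1) (0,2) (0,3) (0,4) (0,5) (0,6) (1,1) (1,2) (1,3) (1,4) (1,5) (1,6) (2,1) (2,2) (2,3) (2,4)] -> total=16
Click 2 (0,0) count=1: revealed 1 new [(0,0)] -> total=17
Click 3 (5,1) count=2: revealed 1 new [(5,1)] -> total=18
Click 4 (2,0) count=2: revealed 1 new [(2,0)] -> total=19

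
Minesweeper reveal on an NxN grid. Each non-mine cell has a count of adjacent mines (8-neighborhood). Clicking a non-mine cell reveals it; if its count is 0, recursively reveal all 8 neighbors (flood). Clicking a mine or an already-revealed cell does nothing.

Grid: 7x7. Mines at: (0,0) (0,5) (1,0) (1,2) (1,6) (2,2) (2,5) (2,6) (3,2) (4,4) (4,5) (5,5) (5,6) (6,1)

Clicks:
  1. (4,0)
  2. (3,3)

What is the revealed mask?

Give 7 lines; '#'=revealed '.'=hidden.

Answer: .......
.......
##.....
##.#...
##.....
##.....
.......

Derivation:
Click 1 (4,0) count=0: revealed 8 new [(2,0) (2,1) (3,0) (3,1) (4,0) (4,1) (5,0) (5,1)] -> total=8
Click 2 (3,3) count=3: revealed 1 new [(3,3)] -> total=9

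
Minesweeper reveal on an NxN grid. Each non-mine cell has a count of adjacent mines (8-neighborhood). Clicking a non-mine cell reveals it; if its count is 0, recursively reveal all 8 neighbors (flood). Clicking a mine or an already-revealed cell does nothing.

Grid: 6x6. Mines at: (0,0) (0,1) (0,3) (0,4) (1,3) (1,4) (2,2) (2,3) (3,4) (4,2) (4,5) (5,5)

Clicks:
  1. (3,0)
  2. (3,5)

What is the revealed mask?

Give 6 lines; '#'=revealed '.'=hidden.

Click 1 (3,0) count=0: revealed 10 new [(1,0) (1,1) (2,0) (2,1) (3,0) (3,1) (4,0) (4,1) (5,0) (5,1)] -> total=10
Click 2 (3,5) count=2: revealed 1 new [(3,5)] -> total=11

Answer: ......
##....
##....
##...#
##....
##....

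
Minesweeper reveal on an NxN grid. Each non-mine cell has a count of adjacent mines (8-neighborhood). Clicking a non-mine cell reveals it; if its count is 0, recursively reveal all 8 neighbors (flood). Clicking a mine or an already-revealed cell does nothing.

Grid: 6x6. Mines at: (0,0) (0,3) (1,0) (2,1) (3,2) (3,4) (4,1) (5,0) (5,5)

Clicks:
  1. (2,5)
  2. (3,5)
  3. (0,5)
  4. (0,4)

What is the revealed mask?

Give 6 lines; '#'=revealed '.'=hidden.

Click 1 (2,5) count=1: revealed 1 new [(2,5)] -> total=1
Click 2 (3,5) count=1: revealed 1 new [(3,5)] -> total=2
Click 3 (0,5) count=0: revealed 5 new [(0,4) (0,5) (1,4) (1,5) (2,4)] -> total=7
Click 4 (0,4) count=1: revealed 0 new [(none)] -> total=7

Answer: ....##
....##
....##
.....#
......
......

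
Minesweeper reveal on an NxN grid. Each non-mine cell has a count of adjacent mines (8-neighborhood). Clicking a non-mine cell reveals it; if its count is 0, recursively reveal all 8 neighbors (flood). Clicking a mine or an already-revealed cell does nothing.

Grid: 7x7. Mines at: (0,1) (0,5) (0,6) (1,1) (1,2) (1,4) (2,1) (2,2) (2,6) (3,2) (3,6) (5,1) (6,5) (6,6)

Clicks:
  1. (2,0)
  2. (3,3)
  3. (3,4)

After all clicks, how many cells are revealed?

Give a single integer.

Click 1 (2,0) count=2: revealed 1 new [(2,0)] -> total=1
Click 2 (3,3) count=2: revealed 1 new [(3,3)] -> total=2
Click 3 (3,4) count=0: revealed 16 new [(2,3) (2,4) (2,5) (3,4) (3,5) (4,2) (4,3) (4,4) (4,5) (5,2) (5,3) (5,4) (5,5) (6,2) (6,3) (6,4)] -> total=18

Answer: 18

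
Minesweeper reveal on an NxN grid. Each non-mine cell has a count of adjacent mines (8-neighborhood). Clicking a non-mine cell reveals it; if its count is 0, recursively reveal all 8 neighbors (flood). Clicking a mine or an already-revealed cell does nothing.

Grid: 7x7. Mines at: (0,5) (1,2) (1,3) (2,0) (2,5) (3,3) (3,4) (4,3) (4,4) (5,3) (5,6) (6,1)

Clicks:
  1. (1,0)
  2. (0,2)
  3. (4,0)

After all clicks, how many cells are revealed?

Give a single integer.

Click 1 (1,0) count=1: revealed 1 new [(1,0)] -> total=1
Click 2 (0,2) count=2: revealed 1 new [(0,2)] -> total=2
Click 3 (4,0) count=0: revealed 9 new [(3,0) (3,1) (3,2) (4,0) (4,1) (4,2) (5,0) (5,1) (5,2)] -> total=11

Answer: 11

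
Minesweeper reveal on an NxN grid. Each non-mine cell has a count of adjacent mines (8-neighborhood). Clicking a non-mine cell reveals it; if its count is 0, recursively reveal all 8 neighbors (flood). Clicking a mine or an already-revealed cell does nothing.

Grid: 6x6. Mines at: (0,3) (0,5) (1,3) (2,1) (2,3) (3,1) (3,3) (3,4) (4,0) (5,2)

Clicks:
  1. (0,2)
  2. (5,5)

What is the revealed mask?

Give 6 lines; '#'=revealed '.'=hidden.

Answer: ..#...
......
......
......
...###
...###

Derivation:
Click 1 (0,2) count=2: revealed 1 new [(0,2)] -> total=1
Click 2 (5,5) count=0: revealed 6 new [(4,3) (4,4) (4,5) (5,3) (5,4) (5,5)] -> total=7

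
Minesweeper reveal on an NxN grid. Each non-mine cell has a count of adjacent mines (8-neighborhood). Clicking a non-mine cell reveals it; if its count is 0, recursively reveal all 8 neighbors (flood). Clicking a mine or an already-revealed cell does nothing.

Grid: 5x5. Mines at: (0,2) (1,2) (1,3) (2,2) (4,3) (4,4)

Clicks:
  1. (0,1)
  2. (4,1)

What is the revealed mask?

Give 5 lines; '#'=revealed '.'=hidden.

Click 1 (0,1) count=2: revealed 1 new [(0,1)] -> total=1
Click 2 (4,1) count=0: revealed 11 new [(0,0) (1,0) (1,1) (2,0) (2,1) (3,0) (3,1) (3,2) (4,0) (4,1) (4,2)] -> total=12

Answer: ##...
##...
##...
###..
###..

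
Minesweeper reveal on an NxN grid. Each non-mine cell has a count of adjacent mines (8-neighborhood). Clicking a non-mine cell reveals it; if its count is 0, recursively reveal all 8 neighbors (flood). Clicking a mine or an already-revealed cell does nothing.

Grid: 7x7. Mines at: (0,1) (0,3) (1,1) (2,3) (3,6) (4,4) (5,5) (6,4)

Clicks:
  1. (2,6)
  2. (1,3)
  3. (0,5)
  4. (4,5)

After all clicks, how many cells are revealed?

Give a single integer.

Click 1 (2,6) count=1: revealed 1 new [(2,6)] -> total=1
Click 2 (1,3) count=2: revealed 1 new [(1,3)] -> total=2
Click 3 (0,5) count=0: revealed 8 new [(0,4) (0,5) (0,6) (1,4) (1,5) (1,6) (2,4) (2,5)] -> total=10
Click 4 (4,5) count=3: revealed 1 new [(4,5)] -> total=11

Answer: 11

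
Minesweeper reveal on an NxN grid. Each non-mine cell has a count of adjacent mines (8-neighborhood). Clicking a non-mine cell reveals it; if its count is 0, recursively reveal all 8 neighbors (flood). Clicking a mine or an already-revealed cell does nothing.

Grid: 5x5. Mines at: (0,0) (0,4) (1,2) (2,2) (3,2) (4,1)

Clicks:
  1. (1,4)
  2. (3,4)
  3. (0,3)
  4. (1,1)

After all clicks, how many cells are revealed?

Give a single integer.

Answer: 10

Derivation:
Click 1 (1,4) count=1: revealed 1 new [(1,4)] -> total=1
Click 2 (3,4) count=0: revealed 7 new [(1,3) (2,3) (2,4) (3,3) (3,4) (4,3) (4,4)] -> total=8
Click 3 (0,3) count=2: revealed 1 new [(0,3)] -> total=9
Click 4 (1,1) count=3: revealed 1 new [(1,1)] -> total=10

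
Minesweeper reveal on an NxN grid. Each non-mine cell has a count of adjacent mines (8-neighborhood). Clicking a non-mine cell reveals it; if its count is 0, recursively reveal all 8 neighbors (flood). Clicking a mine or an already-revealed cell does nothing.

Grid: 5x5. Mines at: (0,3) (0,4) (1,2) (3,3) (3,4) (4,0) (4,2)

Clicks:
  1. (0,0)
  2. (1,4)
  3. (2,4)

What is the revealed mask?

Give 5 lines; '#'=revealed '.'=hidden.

Answer: ##...
##..#
##..#
##...
.....

Derivation:
Click 1 (0,0) count=0: revealed 8 new [(0,0) (0,1) (1,0) (1,1) (2,0) (2,1) (3,0) (3,1)] -> total=8
Click 2 (1,4) count=2: revealed 1 new [(1,4)] -> total=9
Click 3 (2,4) count=2: revealed 1 new [(2,4)] -> total=10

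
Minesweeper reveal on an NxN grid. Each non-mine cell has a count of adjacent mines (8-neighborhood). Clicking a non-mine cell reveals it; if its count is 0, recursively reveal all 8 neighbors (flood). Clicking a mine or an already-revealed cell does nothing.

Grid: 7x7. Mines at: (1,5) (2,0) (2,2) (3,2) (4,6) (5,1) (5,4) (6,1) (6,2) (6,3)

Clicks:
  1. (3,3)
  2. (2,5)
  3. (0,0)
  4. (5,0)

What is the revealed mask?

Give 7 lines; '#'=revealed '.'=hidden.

Click 1 (3,3) count=2: revealed 1 new [(3,3)] -> total=1
Click 2 (2,5) count=1: revealed 1 new [(2,5)] -> total=2
Click 3 (0,0) count=0: revealed 10 new [(0,0) (0,1) (0,2) (0,3) (0,4) (1,0) (1,1) (1,2) (1,3) (1,4)] -> total=12
Click 4 (5,0) count=2: revealed 1 new [(5,0)] -> total=13

Answer: #####..
#####..
.....#.
...#...
.......
#......
.......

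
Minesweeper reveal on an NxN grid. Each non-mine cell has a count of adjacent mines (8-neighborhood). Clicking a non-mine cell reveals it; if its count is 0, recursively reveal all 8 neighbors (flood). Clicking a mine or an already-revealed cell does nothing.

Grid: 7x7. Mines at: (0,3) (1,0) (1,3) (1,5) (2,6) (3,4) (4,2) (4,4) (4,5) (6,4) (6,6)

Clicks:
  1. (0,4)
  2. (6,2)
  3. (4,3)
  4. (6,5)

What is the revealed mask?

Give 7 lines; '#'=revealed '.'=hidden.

Answer: ....#..
.......
##.....
##.....
##.#...
####...
####.#.

Derivation:
Click 1 (0,4) count=3: revealed 1 new [(0,4)] -> total=1
Click 2 (6,2) count=0: revealed 14 new [(2,0) (2,1) (3,0) (3,1) (4,0) (4,1) (5,0) (5,1) (5,2) (5,3) (6,0) (6,1) (6,2) (6,3)] -> total=15
Click 3 (4,3) count=3: revealed 1 new [(4,3)] -> total=16
Click 4 (6,5) count=2: revealed 1 new [(6,5)] -> total=17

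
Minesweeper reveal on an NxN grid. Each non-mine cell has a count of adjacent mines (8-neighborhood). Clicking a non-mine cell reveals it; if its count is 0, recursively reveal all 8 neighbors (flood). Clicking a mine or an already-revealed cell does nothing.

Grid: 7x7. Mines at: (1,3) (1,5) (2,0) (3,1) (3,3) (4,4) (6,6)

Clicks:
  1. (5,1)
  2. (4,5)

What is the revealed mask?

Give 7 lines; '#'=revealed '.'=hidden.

Click 1 (5,1) count=0: revealed 16 new [(4,0) (4,1) (4,2) (4,3) (5,0) (5,1) (5,2) (5,3) (5,4) (5,5) (6,0) (6,1) (6,2) (6,3) (6,4) (6,5)] -> total=16
Click 2 (4,5) count=1: revealed 1 new [(4,5)] -> total=17

Answer: .......
.......
.......
.......
####.#.
######.
######.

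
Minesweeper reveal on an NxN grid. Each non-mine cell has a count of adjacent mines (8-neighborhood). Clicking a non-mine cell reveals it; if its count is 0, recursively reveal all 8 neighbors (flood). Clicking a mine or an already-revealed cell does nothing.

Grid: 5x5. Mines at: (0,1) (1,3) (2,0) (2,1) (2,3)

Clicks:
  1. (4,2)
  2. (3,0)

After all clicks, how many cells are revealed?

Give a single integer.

Click 1 (4,2) count=0: revealed 10 new [(3,0) (3,1) (3,2) (3,3) (3,4) (4,0) (4,1) (4,2) (4,3) (4,4)] -> total=10
Click 2 (3,0) count=2: revealed 0 new [(none)] -> total=10

Answer: 10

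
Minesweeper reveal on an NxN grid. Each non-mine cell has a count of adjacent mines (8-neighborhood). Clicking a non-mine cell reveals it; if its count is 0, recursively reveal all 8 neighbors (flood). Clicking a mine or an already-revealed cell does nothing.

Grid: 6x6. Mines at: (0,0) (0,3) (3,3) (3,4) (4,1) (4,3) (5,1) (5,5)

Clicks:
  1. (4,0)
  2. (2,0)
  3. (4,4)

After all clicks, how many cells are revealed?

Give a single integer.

Answer: 11

Derivation:
Click 1 (4,0) count=2: revealed 1 new [(4,0)] -> total=1
Click 2 (2,0) count=0: revealed 9 new [(1,0) (1,1) (1,2) (2,0) (2,1) (2,2) (3,0) (3,1) (3,2)] -> total=10
Click 3 (4,4) count=4: revealed 1 new [(4,4)] -> total=11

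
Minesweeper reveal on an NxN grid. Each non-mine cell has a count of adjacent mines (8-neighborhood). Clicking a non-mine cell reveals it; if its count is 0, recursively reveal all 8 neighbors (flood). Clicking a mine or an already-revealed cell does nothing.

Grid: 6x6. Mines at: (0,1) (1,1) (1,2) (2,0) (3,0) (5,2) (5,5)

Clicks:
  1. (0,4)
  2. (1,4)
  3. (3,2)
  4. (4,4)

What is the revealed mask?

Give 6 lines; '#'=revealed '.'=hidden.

Click 1 (0,4) count=0: revealed 21 new [(0,3) (0,4) (0,5) (1,3) (1,4) (1,5) (2,1) (2,2) (2,3) (2,4) (2,5) (3,1) (3,2) (3,3) (3,4) (3,5) (4,1) (4,2) (4,3) (4,4) (4,5)] -> total=21
Click 2 (1,4) count=0: revealed 0 new [(none)] -> total=21
Click 3 (3,2) count=0: revealed 0 new [(none)] -> total=21
Click 4 (4,4) count=1: revealed 0 new [(none)] -> total=21

Answer: ...###
...###
.#####
.#####
.#####
......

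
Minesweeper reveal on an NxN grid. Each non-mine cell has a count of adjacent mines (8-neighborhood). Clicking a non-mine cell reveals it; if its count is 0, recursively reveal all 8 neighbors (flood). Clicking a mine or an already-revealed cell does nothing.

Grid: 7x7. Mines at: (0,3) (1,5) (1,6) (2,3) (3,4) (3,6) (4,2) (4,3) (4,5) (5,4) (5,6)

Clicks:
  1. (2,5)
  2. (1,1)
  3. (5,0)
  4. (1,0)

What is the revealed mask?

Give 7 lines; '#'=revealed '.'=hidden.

Answer: ###....
###....
###..#.
###....
##.....
####...
####...

Derivation:
Click 1 (2,5) count=4: revealed 1 new [(2,5)] -> total=1
Click 2 (1,1) count=0: revealed 22 new [(0,0) (0,1) (0,2) (1,0) (1,1) (1,2) (2,0) (2,1) (2,2) (3,0) (3,1) (3,2) (4,0) (4,1) (5,0) (5,1) (5,2) (5,3) (6,0) (6,1) (6,2) (6,3)] -> total=23
Click 3 (5,0) count=0: revealed 0 new [(none)] -> total=23
Click 4 (1,0) count=0: revealed 0 new [(none)] -> total=23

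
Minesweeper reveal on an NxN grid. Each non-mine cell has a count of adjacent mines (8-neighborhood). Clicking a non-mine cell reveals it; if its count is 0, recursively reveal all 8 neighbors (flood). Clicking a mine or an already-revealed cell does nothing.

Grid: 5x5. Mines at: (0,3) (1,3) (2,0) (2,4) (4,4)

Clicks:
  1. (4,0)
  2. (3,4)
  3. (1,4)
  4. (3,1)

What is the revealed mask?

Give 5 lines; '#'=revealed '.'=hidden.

Click 1 (4,0) count=0: revealed 11 new [(2,1) (2,2) (2,3) (3,0) (3,1) (3,2) (3,3) (4,0) (4,1) (4,2) (4,3)] -> total=11
Click 2 (3,4) count=2: revealed 1 new [(3,4)] -> total=12
Click 3 (1,4) count=3: revealed 1 new [(1,4)] -> total=13
Click 4 (3,1) count=1: revealed 0 new [(none)] -> total=13

Answer: .....
....#
.###.
#####
####.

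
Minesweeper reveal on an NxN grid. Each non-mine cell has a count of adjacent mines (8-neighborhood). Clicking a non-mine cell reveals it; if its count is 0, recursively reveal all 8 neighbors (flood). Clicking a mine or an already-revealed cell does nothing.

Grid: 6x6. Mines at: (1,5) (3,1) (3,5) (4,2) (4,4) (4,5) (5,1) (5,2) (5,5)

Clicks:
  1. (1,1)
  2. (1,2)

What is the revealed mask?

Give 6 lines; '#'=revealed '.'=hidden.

Click 1 (1,1) count=0: revealed 18 new [(0,0) (0,1) (0,2) (0,3) (0,4) (1,0) (1,1) (1,2) (1,3) (1,4) (2,0) (2,1) (2,2) (2,3) (2,4) (3,2) (3,3) (3,4)] -> total=18
Click 2 (1,2) count=0: revealed 0 new [(none)] -> total=18

Answer: #####.
#####.
#####.
..###.
......
......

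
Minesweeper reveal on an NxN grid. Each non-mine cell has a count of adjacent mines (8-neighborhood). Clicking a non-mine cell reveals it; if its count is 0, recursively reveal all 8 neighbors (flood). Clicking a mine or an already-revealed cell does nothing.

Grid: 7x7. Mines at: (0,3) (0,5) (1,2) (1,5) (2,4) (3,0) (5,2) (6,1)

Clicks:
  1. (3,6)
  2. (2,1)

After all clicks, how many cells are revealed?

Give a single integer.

Answer: 19

Derivation:
Click 1 (3,6) count=0: revealed 18 new [(2,5) (2,6) (3,3) (3,4) (3,5) (3,6) (4,3) (4,4) (4,5) (4,6) (5,3) (5,4) (5,5) (5,6) (6,3) (6,4) (6,5) (6,6)] -> total=18
Click 2 (2,1) count=2: revealed 1 new [(2,1)] -> total=19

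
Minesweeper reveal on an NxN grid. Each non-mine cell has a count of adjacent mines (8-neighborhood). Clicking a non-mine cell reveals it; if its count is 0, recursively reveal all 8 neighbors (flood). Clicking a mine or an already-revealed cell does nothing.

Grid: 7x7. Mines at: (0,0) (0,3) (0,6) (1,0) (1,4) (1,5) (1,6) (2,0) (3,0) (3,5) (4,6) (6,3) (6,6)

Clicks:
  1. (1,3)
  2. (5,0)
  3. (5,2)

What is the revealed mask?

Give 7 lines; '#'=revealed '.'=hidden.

Click 1 (1,3) count=2: revealed 1 new [(1,3)] -> total=1
Click 2 (5,0) count=0: revealed 23 new [(1,1) (1,2) (2,1) (2,2) (2,3) (2,4) (3,1) (3,2) (3,3) (3,4) (4,0) (4,1) (4,2) (4,3) (4,4) (5,0) (5,1) (5,2) (5,3) (5,4) (6,0) (6,1) (6,2)] -> total=24
Click 3 (5,2) count=1: revealed 0 new [(none)] -> total=24

Answer: .......
.###...
.####..
.####..
#####..
#####..
###....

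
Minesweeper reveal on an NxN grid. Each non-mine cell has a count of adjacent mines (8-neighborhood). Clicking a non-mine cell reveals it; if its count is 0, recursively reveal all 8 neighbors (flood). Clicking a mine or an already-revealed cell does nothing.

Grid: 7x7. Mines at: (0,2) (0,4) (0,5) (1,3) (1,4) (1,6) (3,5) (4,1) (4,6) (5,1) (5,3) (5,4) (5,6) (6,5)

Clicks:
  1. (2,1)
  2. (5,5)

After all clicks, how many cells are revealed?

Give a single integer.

Answer: 12

Derivation:
Click 1 (2,1) count=0: revealed 11 new [(0,0) (0,1) (1,0) (1,1) (1,2) (2,0) (2,1) (2,2) (3,0) (3,1) (3,2)] -> total=11
Click 2 (5,5) count=4: revealed 1 new [(5,5)] -> total=12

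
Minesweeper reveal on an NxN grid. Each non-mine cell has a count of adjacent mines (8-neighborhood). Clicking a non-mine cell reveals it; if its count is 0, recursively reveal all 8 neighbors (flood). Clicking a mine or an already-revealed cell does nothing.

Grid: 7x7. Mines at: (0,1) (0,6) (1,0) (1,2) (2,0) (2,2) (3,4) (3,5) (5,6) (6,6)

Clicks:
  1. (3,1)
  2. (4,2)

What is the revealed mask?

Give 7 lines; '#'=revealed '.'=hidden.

Click 1 (3,1) count=2: revealed 1 new [(3,1)] -> total=1
Click 2 (4,2) count=0: revealed 21 new [(3,0) (3,2) (3,3) (4,0) (4,1) (4,2) (4,3) (4,4) (4,5) (5,0) (5,1) (5,2) (5,3) (5,4) (5,5) (6,0) (6,1) (6,2) (6,3) (6,4) (6,5)] -> total=22

Answer: .......
.......
.......
####...
######.
######.
######.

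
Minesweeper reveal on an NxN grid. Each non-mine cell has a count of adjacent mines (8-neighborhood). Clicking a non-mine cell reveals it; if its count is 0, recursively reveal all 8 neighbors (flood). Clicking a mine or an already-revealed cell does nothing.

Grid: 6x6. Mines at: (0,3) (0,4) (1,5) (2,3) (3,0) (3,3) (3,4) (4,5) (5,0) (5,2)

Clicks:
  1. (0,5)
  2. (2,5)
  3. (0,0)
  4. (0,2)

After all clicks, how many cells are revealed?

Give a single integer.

Answer: 11

Derivation:
Click 1 (0,5) count=2: revealed 1 new [(0,5)] -> total=1
Click 2 (2,5) count=2: revealed 1 new [(2,5)] -> total=2
Click 3 (0,0) count=0: revealed 9 new [(0,0) (0,1) (0,2) (1,0) (1,1) (1,2) (2,0) (2,1) (2,2)] -> total=11
Click 4 (0,2) count=1: revealed 0 new [(none)] -> total=11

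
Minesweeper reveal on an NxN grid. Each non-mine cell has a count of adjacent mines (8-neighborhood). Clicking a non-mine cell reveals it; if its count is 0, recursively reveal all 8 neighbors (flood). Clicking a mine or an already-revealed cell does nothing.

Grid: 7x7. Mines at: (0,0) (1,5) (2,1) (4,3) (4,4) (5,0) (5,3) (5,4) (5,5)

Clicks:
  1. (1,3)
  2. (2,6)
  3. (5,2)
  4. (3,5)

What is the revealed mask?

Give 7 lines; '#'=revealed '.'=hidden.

Click 1 (1,3) count=0: revealed 14 new [(0,1) (0,2) (0,3) (0,4) (1,1) (1,2) (1,3) (1,4) (2,2) (2,3) (2,4) (3,2) (3,3) (3,4)] -> total=14
Click 2 (2,6) count=1: revealed 1 new [(2,6)] -> total=15
Click 3 (5,2) count=2: revealed 1 new [(5,2)] -> total=16
Click 4 (3,5) count=1: revealed 1 new [(3,5)] -> total=17

Answer: .####..
.####..
..###.#
..####.
.......
..#....
.......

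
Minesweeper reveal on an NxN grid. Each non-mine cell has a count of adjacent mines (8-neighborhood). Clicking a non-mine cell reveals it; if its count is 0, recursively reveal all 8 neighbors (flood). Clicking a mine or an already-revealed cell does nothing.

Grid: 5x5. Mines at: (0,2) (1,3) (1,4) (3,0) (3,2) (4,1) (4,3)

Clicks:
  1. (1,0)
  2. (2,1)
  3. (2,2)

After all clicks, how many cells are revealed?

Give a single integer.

Click 1 (1,0) count=0: revealed 6 new [(0,0) (0,1) (1,0) (1,1) (2,0) (2,1)] -> total=6
Click 2 (2,1) count=2: revealed 0 new [(none)] -> total=6
Click 3 (2,2) count=2: revealed 1 new [(2,2)] -> total=7

Answer: 7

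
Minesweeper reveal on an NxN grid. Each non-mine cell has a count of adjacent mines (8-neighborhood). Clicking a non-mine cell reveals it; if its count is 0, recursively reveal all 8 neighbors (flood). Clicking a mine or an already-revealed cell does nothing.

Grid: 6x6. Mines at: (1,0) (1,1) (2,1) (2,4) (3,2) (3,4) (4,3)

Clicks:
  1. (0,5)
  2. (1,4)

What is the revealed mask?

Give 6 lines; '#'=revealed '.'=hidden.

Click 1 (0,5) count=0: revealed 8 new [(0,2) (0,3) (0,4) (0,5) (1,2) (1,3) (1,4) (1,5)] -> total=8
Click 2 (1,4) count=1: revealed 0 new [(none)] -> total=8

Answer: ..####
..####
......
......
......
......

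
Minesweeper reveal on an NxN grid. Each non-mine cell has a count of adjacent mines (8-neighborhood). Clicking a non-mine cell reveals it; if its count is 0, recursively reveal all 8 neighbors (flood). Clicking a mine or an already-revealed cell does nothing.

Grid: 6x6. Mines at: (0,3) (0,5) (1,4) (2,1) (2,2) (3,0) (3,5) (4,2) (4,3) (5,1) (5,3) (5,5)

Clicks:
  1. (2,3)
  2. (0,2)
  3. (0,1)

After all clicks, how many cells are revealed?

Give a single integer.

Answer: 7

Derivation:
Click 1 (2,3) count=2: revealed 1 new [(2,3)] -> total=1
Click 2 (0,2) count=1: revealed 1 new [(0,2)] -> total=2
Click 3 (0,1) count=0: revealed 5 new [(0,0) (0,1) (1,0) (1,1) (1,2)] -> total=7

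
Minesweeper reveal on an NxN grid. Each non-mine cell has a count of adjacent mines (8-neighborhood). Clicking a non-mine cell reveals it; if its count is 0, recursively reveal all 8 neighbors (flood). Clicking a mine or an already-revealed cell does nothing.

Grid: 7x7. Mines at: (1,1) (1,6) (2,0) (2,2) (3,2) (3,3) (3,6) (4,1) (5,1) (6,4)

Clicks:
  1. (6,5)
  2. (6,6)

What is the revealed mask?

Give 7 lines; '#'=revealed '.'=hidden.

Answer: .......
.......
.......
.......
.....##
.....##
.....##

Derivation:
Click 1 (6,5) count=1: revealed 1 new [(6,5)] -> total=1
Click 2 (6,6) count=0: revealed 5 new [(4,5) (4,6) (5,5) (5,6) (6,6)] -> total=6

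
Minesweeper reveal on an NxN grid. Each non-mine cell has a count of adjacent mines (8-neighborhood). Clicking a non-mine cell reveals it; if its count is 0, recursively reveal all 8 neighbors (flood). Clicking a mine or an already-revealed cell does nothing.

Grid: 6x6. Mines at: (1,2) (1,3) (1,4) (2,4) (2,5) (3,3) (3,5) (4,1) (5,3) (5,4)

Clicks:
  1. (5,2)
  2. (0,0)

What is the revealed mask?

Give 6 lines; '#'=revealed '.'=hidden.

Answer: ##....
##....
##....
##....
......
..#...

Derivation:
Click 1 (5,2) count=2: revealed 1 new [(5,2)] -> total=1
Click 2 (0,0) count=0: revealed 8 new [(0,0) (0,1) (1,0) (1,1) (2,0) (2,1) (3,0) (3,1)] -> total=9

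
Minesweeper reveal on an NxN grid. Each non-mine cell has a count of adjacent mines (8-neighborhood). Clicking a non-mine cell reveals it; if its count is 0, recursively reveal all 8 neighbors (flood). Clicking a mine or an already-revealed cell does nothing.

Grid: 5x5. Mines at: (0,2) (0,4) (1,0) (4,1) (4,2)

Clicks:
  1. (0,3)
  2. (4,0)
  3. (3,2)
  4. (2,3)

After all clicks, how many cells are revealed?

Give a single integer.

Answer: 16

Derivation:
Click 1 (0,3) count=2: revealed 1 new [(0,3)] -> total=1
Click 2 (4,0) count=1: revealed 1 new [(4,0)] -> total=2
Click 3 (3,2) count=2: revealed 1 new [(3,2)] -> total=3
Click 4 (2,3) count=0: revealed 13 new [(1,1) (1,2) (1,3) (1,4) (2,1) (2,2) (2,3) (2,4) (3,1) (3,3) (3,4) (4,3) (4,4)] -> total=16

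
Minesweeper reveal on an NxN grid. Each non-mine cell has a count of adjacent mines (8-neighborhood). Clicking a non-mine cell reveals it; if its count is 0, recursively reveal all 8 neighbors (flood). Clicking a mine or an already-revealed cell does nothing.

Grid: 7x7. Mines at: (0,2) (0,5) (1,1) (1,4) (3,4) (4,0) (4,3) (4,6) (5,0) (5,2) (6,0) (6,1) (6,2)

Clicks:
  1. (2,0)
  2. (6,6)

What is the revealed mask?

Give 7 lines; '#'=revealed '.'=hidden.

Click 1 (2,0) count=1: revealed 1 new [(2,0)] -> total=1
Click 2 (6,6) count=0: revealed 8 new [(5,3) (5,4) (5,5) (5,6) (6,3) (6,4) (6,5) (6,6)] -> total=9

Answer: .......
.......
#......
.......
.......
...####
...####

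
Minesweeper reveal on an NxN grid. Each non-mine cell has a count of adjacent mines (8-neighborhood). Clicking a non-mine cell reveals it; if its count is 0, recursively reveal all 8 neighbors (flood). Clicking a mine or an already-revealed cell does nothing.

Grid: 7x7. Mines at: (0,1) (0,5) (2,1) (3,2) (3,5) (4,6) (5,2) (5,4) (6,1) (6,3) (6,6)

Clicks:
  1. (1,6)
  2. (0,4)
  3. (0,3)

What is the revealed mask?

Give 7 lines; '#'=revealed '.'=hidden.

Answer: ..###..
..###.#
..###..
.......
.......
.......
.......

Derivation:
Click 1 (1,6) count=1: revealed 1 new [(1,6)] -> total=1
Click 2 (0,4) count=1: revealed 1 new [(0,4)] -> total=2
Click 3 (0,3) count=0: revealed 8 new [(0,2) (0,3) (1,2) (1,3) (1,4) (2,2) (2,3) (2,4)] -> total=10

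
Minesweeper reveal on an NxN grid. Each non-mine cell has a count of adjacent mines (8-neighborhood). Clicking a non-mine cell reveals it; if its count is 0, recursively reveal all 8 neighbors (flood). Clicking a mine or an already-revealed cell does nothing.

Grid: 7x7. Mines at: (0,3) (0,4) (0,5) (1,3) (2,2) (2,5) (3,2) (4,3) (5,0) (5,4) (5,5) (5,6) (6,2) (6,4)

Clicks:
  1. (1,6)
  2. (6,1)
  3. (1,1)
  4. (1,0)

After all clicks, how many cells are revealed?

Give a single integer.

Click 1 (1,6) count=2: revealed 1 new [(1,6)] -> total=1
Click 2 (6,1) count=2: revealed 1 new [(6,1)] -> total=2
Click 3 (1,1) count=1: revealed 1 new [(1,1)] -> total=3
Click 4 (1,0) count=0: revealed 11 new [(0,0) (0,1) (0,2) (1,0) (1,2) (2,0) (2,1) (3,0) (3,1) (4,0) (4,1)] -> total=14

Answer: 14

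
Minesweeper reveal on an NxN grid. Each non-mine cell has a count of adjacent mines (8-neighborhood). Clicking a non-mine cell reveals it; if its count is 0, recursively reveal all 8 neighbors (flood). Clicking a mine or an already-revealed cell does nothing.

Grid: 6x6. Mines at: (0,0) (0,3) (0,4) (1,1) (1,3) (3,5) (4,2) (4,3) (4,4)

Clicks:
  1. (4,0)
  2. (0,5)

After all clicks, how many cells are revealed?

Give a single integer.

Click 1 (4,0) count=0: revealed 8 new [(2,0) (2,1) (3,0) (3,1) (4,0) (4,1) (5,0) (5,1)] -> total=8
Click 2 (0,5) count=1: revealed 1 new [(0,5)] -> total=9

Answer: 9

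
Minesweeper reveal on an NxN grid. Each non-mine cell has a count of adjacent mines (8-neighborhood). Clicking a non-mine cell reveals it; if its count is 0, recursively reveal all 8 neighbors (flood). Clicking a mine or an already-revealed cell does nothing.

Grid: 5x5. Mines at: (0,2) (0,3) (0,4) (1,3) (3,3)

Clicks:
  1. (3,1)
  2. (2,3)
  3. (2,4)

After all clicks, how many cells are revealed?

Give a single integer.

Answer: 16

Derivation:
Click 1 (3,1) count=0: revealed 14 new [(0,0) (0,1) (1,0) (1,1) (1,2) (2,0) (2,1) (2,2) (3,0) (3,1) (3,2) (4,0) (4,1) (4,2)] -> total=14
Click 2 (2,3) count=2: revealed 1 new [(2,3)] -> total=15
Click 3 (2,4) count=2: revealed 1 new [(2,4)] -> total=16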